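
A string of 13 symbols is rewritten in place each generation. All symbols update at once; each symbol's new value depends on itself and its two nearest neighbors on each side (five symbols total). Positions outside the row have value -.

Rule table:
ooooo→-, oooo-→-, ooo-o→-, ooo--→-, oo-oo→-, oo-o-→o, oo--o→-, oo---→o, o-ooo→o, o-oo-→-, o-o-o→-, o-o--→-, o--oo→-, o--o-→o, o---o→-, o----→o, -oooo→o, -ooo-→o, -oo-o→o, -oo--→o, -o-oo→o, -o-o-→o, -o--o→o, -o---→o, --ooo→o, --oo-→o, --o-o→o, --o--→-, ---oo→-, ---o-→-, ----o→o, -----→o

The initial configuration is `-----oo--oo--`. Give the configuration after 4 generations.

oo----ooooo--

oooo-oo--oooo
oo----o--oo--
ooooo--o-oooo
oo----ooooo--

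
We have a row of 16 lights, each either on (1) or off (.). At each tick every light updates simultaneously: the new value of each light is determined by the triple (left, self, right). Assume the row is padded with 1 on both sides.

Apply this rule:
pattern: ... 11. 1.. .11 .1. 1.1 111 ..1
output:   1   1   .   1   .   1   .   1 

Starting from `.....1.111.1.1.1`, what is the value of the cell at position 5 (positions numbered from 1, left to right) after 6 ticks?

1

tick 1: .1111.11.11.1.11
tick 2: 11..11111111.11.
tick 3: .1.11......11111
tick 4: 1.111.111111....
tick 5: 111.111....1.111
tick 6: ..111.1.111.11..
position 5 holds 1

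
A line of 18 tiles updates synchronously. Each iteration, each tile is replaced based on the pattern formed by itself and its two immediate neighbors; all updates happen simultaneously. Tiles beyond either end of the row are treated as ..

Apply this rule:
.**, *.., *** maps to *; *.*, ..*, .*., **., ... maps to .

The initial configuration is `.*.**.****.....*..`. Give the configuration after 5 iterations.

...*..***.*.....*.
....*.**...*.....*
......*.*...*.....
.........*...*....
..........*...*...

..........*...*...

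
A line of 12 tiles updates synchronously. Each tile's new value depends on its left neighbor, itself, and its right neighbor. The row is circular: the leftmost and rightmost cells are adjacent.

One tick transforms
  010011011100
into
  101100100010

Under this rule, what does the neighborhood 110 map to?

0

At position 5 the neighborhood is 110; the next row has 0 there.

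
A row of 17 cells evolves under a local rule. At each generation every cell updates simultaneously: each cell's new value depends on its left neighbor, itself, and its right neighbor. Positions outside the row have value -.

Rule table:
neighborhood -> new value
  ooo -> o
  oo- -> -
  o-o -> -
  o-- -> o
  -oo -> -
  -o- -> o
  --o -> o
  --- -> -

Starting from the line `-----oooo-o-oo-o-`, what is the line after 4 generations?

-ooooo-o-----oo-o

generation 1: ----o-oo--o----oo
generation 2: ---oo---oooo--o--
generation 3: --o--o-o-oo-oooo-
generation 4: -ooooo-o-----oo-o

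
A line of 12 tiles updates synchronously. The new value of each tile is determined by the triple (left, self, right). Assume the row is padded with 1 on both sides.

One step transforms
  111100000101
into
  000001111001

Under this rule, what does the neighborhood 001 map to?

At position 8 the neighborhood is 001; the next row has 1 there.

1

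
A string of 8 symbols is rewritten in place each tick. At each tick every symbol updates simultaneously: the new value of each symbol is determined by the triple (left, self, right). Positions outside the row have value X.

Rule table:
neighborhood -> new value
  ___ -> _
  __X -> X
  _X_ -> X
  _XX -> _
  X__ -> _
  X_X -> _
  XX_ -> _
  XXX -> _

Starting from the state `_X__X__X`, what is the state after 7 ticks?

_X___XX_

tick 1: _X_XX_X_
tick 2: _X____X_
tick 3: _X___XX_
tick 4: _X__X___
tick 5: _X_XX__X
tick 6: _X____X_  (repeats tick 2; period 4)
tick 7: _X___XX_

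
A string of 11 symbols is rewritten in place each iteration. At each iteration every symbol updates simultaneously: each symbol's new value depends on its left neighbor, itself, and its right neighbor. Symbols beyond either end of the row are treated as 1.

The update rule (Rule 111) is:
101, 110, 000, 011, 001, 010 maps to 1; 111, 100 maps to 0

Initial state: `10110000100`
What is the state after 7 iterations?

01111100101

11110111101
00011100111
01110101100
11011111101
01110000111
11010111100
01111100101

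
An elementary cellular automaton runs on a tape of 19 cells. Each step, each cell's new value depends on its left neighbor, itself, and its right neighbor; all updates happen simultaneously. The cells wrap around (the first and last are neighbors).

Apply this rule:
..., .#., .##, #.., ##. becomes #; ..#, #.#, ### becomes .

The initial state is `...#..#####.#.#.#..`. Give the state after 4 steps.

step 1: ##.##.#...#.#.#.###
step 2: .#.##.###.#.#.#.#..
step 3: .#.##.#.#.#.#.#.###
step 4: .#.##.#.#.#.#.#.#.#

.#.##.#.#.#.#.#.#.#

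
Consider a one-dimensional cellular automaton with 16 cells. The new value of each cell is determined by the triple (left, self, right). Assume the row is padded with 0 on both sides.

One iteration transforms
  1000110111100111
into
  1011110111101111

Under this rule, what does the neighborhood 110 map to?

At position 5 the neighborhood is 110; the next row has 1 there.

1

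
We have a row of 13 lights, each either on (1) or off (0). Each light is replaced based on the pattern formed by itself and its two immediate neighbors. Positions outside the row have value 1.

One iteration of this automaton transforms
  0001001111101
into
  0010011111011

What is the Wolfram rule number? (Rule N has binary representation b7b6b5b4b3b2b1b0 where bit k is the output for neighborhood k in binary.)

170

position 7: 111 → 1  (bit 7 = 1)
position 10: 110 → 0  (bit 6 = 0)
position 11: 101 → 1  (bit 5 = 1)
position 0: 100 → 0  (bit 4 = 0)
position 6: 011 → 1  (bit 3 = 1)
position 3: 010 → 0  (bit 2 = 0)
position 2: 001 → 1  (bit 1 = 1)
position 1: 000 → 0  (bit 0 = 0)
bits b7..b0 = 10101010 = 170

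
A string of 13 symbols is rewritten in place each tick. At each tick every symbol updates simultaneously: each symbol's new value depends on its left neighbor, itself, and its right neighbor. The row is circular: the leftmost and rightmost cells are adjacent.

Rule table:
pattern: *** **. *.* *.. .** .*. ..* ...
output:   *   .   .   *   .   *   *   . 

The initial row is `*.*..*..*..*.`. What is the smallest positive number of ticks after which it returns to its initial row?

tick 1: *.**********.
tick 2: *..********..
tick 3: ***.******.**
tick 4: **...****...*
tick 5: *.*.*.**.*.*.
tick 6: *.*.*....*.*.
tick 7: *.*.**..**.*.
tick 8: *.*...**...*.
tick 9: *.**.*..*.**.
tick 10: *....****....
tick 11: **..*.**.*..*
tick 12: *.***....***.
tick 13: *..*.*..*.*..
tick 14: ****.****.***
tick 15: ***...**...**
tick 16: **.*.*..*.*.*
tick 17: *..*.****.*..
tick 18: ****..**..***
tick 19: ***.**..**.**
tick 20: **....**....*
tick 21: *.*..*..*..*.

21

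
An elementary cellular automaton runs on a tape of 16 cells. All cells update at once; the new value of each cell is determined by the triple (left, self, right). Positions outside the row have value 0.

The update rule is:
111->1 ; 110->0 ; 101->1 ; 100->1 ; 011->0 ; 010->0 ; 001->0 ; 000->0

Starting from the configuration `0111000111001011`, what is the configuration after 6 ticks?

0000000101000101

tick 1: 0010100010100100
tick 2: 0001010001010010
tick 3: 0000101000101001
tick 4: 0000010100010100
tick 5: 0000001010001010
tick 6: 0000000101000101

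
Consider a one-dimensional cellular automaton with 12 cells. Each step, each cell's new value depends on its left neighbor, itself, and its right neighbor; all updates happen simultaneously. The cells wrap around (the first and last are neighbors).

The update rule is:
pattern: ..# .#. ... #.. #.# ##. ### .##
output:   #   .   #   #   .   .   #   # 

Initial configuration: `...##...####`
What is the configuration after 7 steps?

####.######.
###..#####..
##.######.##
#..#####..##
.######.####
.#####..###.
#####.####.#

#####.####.#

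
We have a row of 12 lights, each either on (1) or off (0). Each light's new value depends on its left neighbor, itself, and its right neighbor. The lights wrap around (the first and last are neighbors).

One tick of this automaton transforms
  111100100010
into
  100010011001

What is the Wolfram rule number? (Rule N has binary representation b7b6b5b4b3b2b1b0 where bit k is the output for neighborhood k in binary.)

position 1: 111 → 0  (bit 7 = 0)
position 3: 110 → 0  (bit 6 = 0)
position 11: 101 → 1  (bit 5 = 1)
position 4: 100 → 1  (bit 4 = 1)
position 0: 011 → 1  (bit 3 = 1)
position 6: 010 → 0  (bit 2 = 0)
position 5: 001 → 0  (bit 1 = 0)
position 8: 000 → 1  (bit 0 = 1)
bits b7..b0 = 00111001 = 57

57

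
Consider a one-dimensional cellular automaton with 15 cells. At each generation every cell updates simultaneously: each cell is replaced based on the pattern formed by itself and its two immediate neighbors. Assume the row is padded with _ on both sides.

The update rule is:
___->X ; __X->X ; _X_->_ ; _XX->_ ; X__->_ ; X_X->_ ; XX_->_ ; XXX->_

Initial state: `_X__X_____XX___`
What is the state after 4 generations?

X__X__XXXX___XX
__X__X_____XX__
XX__X__XXXX___X
___X__X_____XX_

___X__X_____XX_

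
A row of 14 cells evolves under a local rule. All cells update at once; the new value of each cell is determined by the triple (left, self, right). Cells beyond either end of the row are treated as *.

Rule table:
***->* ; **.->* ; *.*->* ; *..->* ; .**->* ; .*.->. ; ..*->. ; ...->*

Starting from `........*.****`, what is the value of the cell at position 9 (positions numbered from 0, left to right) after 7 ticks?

*

*******..*****
********.*****
**************
**************  (fixed point — unchanged through tick 7)
position 9 holds *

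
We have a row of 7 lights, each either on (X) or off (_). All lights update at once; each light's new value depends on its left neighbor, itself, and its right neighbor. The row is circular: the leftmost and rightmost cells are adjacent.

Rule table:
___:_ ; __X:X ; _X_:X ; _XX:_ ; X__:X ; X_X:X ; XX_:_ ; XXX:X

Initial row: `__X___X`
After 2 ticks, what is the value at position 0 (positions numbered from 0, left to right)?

XXXX_XX
XXX_X_X
position 0 holds X

X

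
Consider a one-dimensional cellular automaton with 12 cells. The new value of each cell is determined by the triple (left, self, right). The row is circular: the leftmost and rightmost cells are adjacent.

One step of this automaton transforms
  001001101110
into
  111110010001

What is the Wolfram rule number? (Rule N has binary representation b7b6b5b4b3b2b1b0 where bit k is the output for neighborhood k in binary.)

55

position 9: 111 → 0  (bit 7 = 0)
position 6: 110 → 0  (bit 6 = 0)
position 7: 101 → 1  (bit 5 = 1)
position 3: 100 → 1  (bit 4 = 1)
position 5: 011 → 0  (bit 3 = 0)
position 2: 010 → 1  (bit 2 = 1)
position 1: 001 → 1  (bit 1 = 1)
position 0: 000 → 1  (bit 0 = 1)
bits b7..b0 = 00110111 = 55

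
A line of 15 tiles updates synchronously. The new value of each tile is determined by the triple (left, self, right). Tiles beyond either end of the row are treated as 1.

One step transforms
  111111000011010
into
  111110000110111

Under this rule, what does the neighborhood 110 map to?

At position 5 the neighborhood is 110; the next row has 0 there.

0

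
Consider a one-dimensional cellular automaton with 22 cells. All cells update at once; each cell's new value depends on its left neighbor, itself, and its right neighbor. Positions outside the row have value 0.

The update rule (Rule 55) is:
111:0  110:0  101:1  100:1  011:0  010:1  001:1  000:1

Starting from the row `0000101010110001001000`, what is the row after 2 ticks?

0000000000110000000000

1111111111001111111111
0000000000110000000000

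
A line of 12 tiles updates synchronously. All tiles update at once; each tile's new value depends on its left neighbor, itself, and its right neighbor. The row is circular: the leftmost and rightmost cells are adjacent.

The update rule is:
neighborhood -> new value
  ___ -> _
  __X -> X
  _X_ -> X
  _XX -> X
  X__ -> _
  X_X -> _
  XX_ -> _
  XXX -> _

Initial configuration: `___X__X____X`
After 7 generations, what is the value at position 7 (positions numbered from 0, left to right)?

generation 1: __XX_XX___XX
generation 2: _XX__X___XX_
generation 3: XX__XX__XX__
generation 4: X__XX__XX__X
generation 5: __XX__XX__XX
generation 6: _XX__XX__XX_
generation 7: XX__XX__XX__
position 7 holds _

_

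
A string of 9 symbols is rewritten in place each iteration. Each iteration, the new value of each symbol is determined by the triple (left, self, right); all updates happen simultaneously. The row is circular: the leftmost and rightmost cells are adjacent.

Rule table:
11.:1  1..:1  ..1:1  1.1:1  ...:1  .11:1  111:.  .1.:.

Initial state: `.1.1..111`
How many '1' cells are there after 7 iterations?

iteration 1: 1.1.111.1
iteration 2: 11.11.111
iteration 3: .111111..
iteration 4: 11....111
iteration 5: .111111..  (repeats iteration 3; period 2)
iteration 7: .111111..
count of 1: 6

6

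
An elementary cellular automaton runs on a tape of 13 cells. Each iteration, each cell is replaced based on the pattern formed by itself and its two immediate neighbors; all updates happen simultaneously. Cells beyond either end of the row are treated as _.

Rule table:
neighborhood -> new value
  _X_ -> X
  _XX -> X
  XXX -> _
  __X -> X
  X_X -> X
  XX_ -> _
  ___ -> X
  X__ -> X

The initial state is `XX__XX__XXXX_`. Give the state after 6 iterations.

iteration 1: X_XXX_XXX___X
iteration 2: XXX__XX__XXXX
iteration 3: X__XXX_XXX___
iteration 4: XXXX__XX__XXX
iteration 5: X___XXX_XXX__
iteration 6: XXXXX__XX__XX

XXXXX__XX__XX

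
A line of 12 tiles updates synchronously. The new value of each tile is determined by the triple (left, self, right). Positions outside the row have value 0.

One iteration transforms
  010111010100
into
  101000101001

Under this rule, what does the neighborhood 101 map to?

1

At position 2 the neighborhood is 101; the next row has 1 there.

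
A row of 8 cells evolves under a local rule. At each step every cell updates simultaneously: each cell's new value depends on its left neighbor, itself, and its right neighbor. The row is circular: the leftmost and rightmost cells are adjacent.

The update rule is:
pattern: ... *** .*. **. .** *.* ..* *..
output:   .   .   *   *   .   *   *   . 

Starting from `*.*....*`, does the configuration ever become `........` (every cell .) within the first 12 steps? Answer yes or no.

step 1: ***...*.
step 2: ..*..***
step 3: .**.*..*
step 4: *.***.**
step 5: **..**..
step 6: .*.*.*.*
step 7: ********
step 8: ........
all cells are . at step 8

yes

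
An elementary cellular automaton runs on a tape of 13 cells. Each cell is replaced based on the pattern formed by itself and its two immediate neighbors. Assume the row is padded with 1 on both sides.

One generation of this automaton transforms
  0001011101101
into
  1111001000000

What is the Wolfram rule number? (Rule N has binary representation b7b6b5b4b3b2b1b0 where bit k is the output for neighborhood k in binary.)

151

position 6: 111 → 1  (bit 7 = 1)
position 7: 110 → 0  (bit 6 = 0)
position 4: 101 → 0  (bit 5 = 0)
position 0: 100 → 1  (bit 4 = 1)
position 5: 011 → 0  (bit 3 = 0)
position 3: 010 → 1  (bit 2 = 1)
position 2: 001 → 1  (bit 1 = 1)
position 1: 000 → 1  (bit 0 = 1)
bits b7..b0 = 10010111 = 151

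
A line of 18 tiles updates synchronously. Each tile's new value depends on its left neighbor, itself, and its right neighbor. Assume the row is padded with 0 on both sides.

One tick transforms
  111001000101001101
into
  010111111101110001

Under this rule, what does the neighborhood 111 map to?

At position 1 the neighborhood is 111; the next row has 1 there.

1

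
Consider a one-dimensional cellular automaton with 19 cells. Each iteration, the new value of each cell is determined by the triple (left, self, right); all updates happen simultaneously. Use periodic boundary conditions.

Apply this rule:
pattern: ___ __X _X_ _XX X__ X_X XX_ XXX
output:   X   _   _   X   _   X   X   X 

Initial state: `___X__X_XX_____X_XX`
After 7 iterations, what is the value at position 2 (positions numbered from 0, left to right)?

_

_X_____XXX_XXX__XXX
X__XXX_XXXXXXX__XXX
X__XXXXXXXXXXX__XXX
X__XXXXXXXXXXX__XXX  (fixed point — unchanged through iteration 7)
position 2 holds _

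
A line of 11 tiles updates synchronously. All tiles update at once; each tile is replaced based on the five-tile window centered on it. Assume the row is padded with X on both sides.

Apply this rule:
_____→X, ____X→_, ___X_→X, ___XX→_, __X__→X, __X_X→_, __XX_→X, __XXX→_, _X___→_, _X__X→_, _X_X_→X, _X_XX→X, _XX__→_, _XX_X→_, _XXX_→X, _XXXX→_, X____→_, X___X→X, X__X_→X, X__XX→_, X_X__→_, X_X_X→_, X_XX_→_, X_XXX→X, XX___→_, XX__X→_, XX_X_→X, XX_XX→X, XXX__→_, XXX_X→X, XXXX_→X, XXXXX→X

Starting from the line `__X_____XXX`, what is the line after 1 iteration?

_XX__X____X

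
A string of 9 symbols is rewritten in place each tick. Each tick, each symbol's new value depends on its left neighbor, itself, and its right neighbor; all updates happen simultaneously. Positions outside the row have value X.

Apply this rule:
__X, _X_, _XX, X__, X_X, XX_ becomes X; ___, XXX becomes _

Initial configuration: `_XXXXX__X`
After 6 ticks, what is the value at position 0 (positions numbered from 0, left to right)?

X

XX___XXXX
_XX_XX___
XXXXXXX_X
______XXX
X____XX__
XX__XXXXX
position 0 holds X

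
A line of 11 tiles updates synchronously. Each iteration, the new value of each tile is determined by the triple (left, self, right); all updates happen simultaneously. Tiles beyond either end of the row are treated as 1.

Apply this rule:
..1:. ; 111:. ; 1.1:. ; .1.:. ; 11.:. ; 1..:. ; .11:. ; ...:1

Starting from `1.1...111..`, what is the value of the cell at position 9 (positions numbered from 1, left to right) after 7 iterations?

.

iteration 1: ....1......
iteration 2: .11...1111.
iteration 3: ....1......  (repeats iteration 1; period 2)
iteration 7: ....1......
position 9 holds .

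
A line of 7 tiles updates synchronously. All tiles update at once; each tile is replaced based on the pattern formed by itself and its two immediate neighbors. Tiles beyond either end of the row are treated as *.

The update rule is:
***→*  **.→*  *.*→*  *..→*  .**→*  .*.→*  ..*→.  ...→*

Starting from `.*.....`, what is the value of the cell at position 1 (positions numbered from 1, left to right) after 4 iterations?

*

******.
*******
*******  (fixed point — unchanged through iteration 4)
position 1 holds *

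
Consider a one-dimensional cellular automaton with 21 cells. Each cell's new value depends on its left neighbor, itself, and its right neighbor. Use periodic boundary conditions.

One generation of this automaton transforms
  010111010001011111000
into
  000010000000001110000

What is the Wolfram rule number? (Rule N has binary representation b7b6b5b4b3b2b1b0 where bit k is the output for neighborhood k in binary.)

position 4: 111 → 1  (bit 7 = 1)
position 5: 110 → 0  (bit 6 = 0)
position 2: 101 → 0  (bit 5 = 0)
position 8: 100 → 0  (bit 4 = 0)
position 3: 011 → 0  (bit 3 = 0)
position 1: 010 → 0  (bit 2 = 0)
position 0: 001 → 0  (bit 1 = 0)
position 9: 000 → 0  (bit 0 = 0)
bits b7..b0 = 10000000 = 128

128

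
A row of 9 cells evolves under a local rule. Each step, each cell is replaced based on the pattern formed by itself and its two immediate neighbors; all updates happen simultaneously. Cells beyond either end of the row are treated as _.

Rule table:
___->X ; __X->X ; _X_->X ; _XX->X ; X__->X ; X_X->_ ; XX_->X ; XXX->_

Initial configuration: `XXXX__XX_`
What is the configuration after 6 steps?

step 1: X__XXXXXX
step 2: XXXX____X
step 3: X__XXXXXX  (repeats step 1; period 2)
step 6: XXXX____X

XXXX____X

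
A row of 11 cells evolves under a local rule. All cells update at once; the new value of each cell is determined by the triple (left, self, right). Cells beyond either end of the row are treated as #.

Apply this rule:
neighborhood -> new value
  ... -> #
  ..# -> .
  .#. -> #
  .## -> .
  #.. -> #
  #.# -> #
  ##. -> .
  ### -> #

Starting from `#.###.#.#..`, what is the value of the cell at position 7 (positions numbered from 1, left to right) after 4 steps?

.#.#.#####.
#####.###.#
####.#.#.#.
###.#######
position 7 holds #

#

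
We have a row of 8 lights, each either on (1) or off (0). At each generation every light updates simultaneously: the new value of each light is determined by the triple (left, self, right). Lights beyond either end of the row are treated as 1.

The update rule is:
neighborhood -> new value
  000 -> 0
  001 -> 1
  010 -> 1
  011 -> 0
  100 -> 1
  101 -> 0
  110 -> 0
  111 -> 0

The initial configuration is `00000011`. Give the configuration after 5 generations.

10000100
01001111
01110000
00001001
10011110

10011110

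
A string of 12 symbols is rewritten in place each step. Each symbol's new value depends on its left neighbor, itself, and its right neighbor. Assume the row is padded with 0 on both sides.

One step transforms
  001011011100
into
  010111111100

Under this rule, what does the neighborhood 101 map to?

1

At position 3 the neighborhood is 101; the next row has 1 there.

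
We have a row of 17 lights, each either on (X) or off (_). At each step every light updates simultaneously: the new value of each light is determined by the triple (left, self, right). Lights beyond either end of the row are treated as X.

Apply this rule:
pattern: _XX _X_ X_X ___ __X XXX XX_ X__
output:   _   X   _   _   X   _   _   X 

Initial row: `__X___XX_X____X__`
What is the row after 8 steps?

X_XX_____XXXXXXX_

step 1: XXXX_X___XX__XXXX
step 2: _____XX_X__XX____
step 3: X___X___XXX__X__X
step 4: _X_XXX_X___XXXXX_
step 5: _X_____XX_X______
step 6: _XX___X___XX____X
step 7: ___X_XXX_X__X__X_
step 8: X_XX_____XXXXXXX_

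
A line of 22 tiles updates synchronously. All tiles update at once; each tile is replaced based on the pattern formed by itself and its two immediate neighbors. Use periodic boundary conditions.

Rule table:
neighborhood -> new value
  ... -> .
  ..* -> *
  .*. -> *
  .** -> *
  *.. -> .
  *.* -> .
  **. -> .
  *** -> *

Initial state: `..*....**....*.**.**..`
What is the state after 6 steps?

.**....**..**..**..*..

.**...**....**.*..*...
**...**....**..*.**...
*...**....**..**.*...*
...**....**..**..*..**
..**....**..**..**.**.
.**....**..**..**..*..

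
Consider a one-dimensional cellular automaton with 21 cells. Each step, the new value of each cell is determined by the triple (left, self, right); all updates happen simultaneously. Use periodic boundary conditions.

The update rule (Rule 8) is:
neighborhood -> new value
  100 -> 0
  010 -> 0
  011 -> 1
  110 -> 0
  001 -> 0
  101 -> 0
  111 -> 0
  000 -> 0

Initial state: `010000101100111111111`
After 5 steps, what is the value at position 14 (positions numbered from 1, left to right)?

0

000000001000100000000
000000000000000000000
000000000000000000000  (fixed point — unchanged through step 5)
position 14 holds 0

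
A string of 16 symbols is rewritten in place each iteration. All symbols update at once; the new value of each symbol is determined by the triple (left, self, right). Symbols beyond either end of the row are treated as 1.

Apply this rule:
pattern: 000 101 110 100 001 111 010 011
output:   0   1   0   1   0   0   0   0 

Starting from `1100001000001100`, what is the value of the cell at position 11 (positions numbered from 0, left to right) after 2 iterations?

0

0010000100000010
1001000010000001
position 11 holds 0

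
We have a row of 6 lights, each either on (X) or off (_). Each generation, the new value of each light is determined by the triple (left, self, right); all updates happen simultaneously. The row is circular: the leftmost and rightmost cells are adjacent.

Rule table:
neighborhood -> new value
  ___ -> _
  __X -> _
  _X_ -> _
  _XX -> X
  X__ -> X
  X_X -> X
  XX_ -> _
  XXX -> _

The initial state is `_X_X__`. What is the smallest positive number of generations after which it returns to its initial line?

__X_X_
___X_X
X___X_
_X___X
X_X___
_X_X__

6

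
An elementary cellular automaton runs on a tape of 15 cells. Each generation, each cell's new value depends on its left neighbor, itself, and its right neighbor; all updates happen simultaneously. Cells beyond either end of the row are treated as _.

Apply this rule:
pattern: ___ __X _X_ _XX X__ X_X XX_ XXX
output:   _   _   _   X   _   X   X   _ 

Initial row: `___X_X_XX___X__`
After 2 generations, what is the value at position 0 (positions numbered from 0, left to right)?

_

generation 1: ____X_XXX______
generation 2: _____XX_X______
position 0 holds _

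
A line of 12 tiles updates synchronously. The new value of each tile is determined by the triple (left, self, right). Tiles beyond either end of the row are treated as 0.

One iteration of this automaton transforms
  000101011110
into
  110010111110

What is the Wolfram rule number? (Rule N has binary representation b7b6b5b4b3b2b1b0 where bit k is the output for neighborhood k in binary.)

233

position 8: 111 → 1  (bit 7 = 1)
position 10: 110 → 1  (bit 6 = 1)
position 4: 101 → 1  (bit 5 = 1)
position 11: 100 → 0  (bit 4 = 0)
position 7: 011 → 1  (bit 3 = 1)
position 3: 010 → 0  (bit 2 = 0)
position 2: 001 → 0  (bit 1 = 0)
position 0: 000 → 1  (bit 0 = 1)
bits b7..b0 = 11101001 = 233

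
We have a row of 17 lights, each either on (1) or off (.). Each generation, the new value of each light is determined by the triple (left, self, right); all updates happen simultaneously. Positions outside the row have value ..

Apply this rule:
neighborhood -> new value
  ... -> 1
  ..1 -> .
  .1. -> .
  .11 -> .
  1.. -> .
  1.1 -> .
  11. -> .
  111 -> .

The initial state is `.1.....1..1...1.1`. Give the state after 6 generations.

11.....1111...111

...111......1....
11.....1111...111
...111......1....  (repeats generation 1; period 2)
generation 6: 11.....1111...111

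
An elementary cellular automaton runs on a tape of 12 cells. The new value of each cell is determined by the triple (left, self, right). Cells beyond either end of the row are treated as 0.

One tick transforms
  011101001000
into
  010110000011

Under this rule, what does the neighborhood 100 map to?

0

At position 6 the neighborhood is 100; the next row has 0 there.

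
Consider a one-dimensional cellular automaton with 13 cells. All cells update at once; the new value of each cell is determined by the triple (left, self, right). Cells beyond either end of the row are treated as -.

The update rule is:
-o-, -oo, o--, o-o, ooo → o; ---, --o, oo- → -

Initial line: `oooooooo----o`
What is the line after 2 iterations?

oooooo-ooo--o

ooooooo-o---o
oooooo-ooo--o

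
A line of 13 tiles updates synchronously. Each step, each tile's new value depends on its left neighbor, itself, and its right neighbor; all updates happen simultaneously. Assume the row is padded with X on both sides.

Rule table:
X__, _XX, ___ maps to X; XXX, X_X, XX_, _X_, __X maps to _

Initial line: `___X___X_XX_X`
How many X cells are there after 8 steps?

step 1: XX__XX___X__X
step 2: __X_X_XX__X_X
step 3: X_____X_X___X
step 4: _XXXX____XX_X
step 5: _X___XXX_X__X
step 6: __XX_X____X_X
step 7: X_X___XXX___X
step 8: ___XX_X__XX_X
count of X: 6

6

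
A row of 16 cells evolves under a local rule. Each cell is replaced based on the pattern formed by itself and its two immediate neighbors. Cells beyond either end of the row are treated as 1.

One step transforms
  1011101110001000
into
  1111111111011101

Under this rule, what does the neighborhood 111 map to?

At position 3 the neighborhood is 111; the next row has 1 there.

1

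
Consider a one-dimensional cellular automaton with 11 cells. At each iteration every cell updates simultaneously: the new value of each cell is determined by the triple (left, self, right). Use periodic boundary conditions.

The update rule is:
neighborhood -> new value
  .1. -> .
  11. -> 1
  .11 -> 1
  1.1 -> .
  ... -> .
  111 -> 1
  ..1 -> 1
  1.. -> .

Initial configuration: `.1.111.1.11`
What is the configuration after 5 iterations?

.11111.1111

iteration 1: ...111...11
iteration 2: ..1111..111
iteration 3: .11111.1111
iteration 4: .11111.1111  (fixed point — unchanged through iteration 5)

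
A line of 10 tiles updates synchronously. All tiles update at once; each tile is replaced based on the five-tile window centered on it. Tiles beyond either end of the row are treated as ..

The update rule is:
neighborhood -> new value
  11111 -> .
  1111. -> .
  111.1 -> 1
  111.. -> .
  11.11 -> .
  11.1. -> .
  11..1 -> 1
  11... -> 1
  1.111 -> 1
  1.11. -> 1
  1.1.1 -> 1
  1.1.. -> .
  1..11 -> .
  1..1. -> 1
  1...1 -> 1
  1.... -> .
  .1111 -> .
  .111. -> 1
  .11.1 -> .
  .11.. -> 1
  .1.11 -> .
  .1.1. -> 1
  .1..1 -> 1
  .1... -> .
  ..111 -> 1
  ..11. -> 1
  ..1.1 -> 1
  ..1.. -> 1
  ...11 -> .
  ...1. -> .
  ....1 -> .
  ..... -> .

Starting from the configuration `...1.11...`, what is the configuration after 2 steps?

...1.11.1.

step 1: ...1.111..
step 2: ...1.11.1.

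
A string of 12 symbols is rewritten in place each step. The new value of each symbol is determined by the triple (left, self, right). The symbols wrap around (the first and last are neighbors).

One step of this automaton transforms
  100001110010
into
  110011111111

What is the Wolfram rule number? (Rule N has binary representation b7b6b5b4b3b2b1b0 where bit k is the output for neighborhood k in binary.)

254

position 6: 111 → 1  (bit 7 = 1)
position 7: 110 → 1  (bit 6 = 1)
position 11: 101 → 1  (bit 5 = 1)
position 1: 100 → 1  (bit 4 = 1)
position 5: 011 → 1  (bit 3 = 1)
position 0: 010 → 1  (bit 2 = 1)
position 4: 001 → 1  (bit 1 = 1)
position 2: 000 → 0  (bit 0 = 0)
bits b7..b0 = 11111110 = 254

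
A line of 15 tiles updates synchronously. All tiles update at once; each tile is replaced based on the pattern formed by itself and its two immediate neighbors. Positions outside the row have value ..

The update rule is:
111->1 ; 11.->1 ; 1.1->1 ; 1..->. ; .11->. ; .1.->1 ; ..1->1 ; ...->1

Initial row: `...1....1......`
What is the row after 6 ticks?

1.11.1111.11111

1111.1111.11111
.1111.1111.1111
1.1111.1111.111
11.1111.1111.11
.11.1111.1111.1
1.11.1111.11111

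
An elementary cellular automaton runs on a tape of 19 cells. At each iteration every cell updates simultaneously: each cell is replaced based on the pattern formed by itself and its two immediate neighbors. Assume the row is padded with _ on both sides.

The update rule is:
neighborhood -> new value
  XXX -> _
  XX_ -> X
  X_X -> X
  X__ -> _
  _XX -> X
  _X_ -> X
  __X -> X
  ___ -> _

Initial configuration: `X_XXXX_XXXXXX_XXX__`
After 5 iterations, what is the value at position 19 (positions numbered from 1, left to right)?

_

XXX__XXX____XXX_X__
X_X_XX_X___XX_XXX__
XXXXXXXX__XXXXX_X__
X______X_XX___XXX__
X_____XXXXX__XX_X__
position 19 holds _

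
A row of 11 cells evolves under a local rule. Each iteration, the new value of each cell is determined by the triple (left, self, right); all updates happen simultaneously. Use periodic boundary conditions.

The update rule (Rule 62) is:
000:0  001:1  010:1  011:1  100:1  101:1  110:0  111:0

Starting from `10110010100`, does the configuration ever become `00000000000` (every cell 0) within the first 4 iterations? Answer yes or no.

no

11101111111
00011000000
00110100000
01101110000
iteration 4 is 01101110000, still not uniform 0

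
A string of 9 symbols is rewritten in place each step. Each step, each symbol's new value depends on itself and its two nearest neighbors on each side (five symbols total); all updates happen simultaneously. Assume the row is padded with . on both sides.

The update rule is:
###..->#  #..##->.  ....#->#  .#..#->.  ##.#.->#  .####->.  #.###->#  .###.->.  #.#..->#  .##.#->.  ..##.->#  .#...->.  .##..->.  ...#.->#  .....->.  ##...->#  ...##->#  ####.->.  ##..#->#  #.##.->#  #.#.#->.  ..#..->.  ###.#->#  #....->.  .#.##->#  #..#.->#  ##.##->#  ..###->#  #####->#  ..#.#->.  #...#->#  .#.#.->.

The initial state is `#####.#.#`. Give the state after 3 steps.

#.#.##..#
...##.##.
.###.##.#

.###.##.#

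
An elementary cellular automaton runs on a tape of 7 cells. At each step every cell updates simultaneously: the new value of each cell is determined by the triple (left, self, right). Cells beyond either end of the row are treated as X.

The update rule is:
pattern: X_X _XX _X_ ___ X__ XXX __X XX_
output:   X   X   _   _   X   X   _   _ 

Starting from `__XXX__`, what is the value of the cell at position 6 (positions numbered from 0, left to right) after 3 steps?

step 1: X_XX_X_
step 2: _XX_X_X
step 3: XX_X_XX
position 6 holds X

X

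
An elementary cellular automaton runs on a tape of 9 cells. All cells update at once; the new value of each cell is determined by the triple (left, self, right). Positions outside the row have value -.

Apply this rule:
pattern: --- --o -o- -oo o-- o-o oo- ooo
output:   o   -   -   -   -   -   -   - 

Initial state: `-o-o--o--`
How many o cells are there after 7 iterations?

iteration 1: --------o
iteration 2: ooooooo--
iteration 3: --------o  (repeats iteration 1; period 2)
iteration 7: --------o
count of o: 1

1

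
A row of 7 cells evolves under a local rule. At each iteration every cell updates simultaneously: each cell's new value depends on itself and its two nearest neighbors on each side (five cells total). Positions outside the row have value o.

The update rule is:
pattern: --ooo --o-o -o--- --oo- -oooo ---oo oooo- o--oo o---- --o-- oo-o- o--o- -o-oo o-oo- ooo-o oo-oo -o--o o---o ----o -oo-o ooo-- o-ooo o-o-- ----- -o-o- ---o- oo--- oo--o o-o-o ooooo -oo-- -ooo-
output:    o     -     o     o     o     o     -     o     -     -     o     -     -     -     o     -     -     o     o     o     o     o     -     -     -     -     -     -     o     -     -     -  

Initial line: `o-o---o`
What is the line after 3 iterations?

oo----o

oo-oooo
-o-oo--
oo----o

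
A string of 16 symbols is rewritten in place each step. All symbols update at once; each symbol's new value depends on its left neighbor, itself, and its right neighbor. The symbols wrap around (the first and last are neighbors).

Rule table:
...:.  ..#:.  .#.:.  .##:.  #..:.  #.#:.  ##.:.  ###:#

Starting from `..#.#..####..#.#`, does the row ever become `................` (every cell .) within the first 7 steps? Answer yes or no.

........##......
................
all cells are . at step 2

yes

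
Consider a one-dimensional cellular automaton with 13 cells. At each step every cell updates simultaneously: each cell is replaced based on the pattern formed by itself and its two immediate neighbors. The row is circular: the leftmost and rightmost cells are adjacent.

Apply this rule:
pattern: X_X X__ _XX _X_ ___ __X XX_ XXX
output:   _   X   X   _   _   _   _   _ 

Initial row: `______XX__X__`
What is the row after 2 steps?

______X_X__X_
_________X__X

_________X__X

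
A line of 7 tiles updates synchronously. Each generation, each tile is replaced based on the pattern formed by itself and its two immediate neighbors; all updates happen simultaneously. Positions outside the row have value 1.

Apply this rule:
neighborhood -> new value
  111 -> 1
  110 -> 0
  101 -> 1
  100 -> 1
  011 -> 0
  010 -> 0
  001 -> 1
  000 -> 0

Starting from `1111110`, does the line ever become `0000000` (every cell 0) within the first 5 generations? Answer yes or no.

1111101
1111010
1110101
1101010
1010101
generation 5 is 1010101, still not uniform 0

no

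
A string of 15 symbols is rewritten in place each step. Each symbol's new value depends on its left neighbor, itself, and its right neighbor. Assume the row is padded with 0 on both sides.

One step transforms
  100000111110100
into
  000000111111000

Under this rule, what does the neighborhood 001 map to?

At position 5 the neighborhood is 001; the next row has 0 there.

0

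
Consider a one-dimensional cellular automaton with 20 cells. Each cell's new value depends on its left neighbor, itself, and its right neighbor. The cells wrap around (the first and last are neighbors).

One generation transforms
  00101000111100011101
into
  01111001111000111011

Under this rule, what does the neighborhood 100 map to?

0

At position 0 the neighborhood is 100; the next row has 0 there.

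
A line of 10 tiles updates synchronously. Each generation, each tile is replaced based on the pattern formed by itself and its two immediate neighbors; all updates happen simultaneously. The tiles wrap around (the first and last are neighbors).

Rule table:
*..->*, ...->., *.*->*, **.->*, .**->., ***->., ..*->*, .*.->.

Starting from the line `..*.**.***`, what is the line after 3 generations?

**.*.**..*
.**.*.***.
*.**.*..**

*.**.*..**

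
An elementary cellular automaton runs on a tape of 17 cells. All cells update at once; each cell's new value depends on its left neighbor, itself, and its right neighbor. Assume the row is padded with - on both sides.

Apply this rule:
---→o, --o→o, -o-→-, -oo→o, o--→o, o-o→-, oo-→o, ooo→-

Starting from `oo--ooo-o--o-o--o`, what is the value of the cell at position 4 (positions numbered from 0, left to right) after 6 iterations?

ooooo-o--oo---oo-
o---o--oooooooooo
-ooo-ooo--------o
oo-o-o-ooooooooo-
oo-----o-------oo
ooooooo-ooooooooo
position 4 holds o

o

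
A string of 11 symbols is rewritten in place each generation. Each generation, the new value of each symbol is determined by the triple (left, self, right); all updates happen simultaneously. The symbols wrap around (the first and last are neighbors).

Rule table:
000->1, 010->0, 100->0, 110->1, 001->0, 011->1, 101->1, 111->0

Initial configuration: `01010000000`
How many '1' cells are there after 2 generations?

2

00100111111
00000100001
count of 1: 2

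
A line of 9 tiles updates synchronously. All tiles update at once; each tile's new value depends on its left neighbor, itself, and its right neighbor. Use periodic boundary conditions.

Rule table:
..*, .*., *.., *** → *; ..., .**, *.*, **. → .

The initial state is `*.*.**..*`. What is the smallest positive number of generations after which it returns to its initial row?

7

generation 1: ..*...**.
generation 2: .***.*..*
generation 3: ..*..****
generation 4: *****.**.
generation 5: .***.....
generation 6: *.*.*....
generation 7: *.*.**..*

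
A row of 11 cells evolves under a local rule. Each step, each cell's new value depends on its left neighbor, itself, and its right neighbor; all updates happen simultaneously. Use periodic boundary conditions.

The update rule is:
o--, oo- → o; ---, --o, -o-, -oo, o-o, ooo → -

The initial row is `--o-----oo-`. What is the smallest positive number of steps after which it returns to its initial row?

---o-----oo
o---o-----o
oo---o-----
-oo---o----
--oo---o---
---oo---o--
----oo---o-
-----oo---o
o-----oo---
-o-----oo--
--o-----oo-

11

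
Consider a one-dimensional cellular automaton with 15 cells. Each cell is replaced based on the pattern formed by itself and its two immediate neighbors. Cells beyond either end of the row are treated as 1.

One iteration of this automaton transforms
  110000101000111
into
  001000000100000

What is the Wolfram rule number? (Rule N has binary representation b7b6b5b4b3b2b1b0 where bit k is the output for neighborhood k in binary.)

16

position 0: 111 → 0  (bit 7 = 0)
position 1: 110 → 0  (bit 6 = 0)
position 7: 101 → 0  (bit 5 = 0)
position 2: 100 → 1  (bit 4 = 1)
position 12: 011 → 0  (bit 3 = 0)
position 6: 010 → 0  (bit 2 = 0)
position 5: 001 → 0  (bit 1 = 0)
position 3: 000 → 0  (bit 0 = 0)
bits b7..b0 = 00010000 = 16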